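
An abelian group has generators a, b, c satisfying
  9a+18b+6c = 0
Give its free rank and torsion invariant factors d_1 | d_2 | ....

rank_ℚ(R)=1; free=3−1=2
SNF(R) diag = [3] → torsion [3]

Answer: M ≅ ℤ^2 ⊕ ℤ/3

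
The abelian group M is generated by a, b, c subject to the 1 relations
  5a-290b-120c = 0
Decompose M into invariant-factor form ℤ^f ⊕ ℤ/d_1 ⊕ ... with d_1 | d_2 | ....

Answer: M ≅ ℤ^2 ⊕ ℤ/5

Derivation:
rank_ℚ(R)=1; free=3−1=2
SNF(R) diag = [5] → torsion [5]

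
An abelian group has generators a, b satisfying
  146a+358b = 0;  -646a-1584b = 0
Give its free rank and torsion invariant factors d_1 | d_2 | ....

rank_ℚ(R)=2; free=2−2=0
SNF(R) diag = [2, 2] → torsion [2, 2]

Answer: M ≅ ℤ/2 ⊕ ℤ/2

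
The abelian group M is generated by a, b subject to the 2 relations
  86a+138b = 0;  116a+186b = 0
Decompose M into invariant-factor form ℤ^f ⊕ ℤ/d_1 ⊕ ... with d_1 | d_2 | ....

rank_ℚ(R)=2; free=2−2=0
SNF(R) diag = [2, 6] → torsion [2, 6]

Answer: M ≅ ℤ/2 ⊕ ℤ/6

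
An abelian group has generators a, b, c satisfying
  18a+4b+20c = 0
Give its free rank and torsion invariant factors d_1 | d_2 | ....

Answer: M ≅ ℤ^2 ⊕ ℤ/2

Derivation:
rank_ℚ(R)=1; free=3−1=2
SNF(R) diag = [2] → torsion [2]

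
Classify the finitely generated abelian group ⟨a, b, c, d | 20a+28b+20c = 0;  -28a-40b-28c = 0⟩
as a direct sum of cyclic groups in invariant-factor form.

rank_ℚ(R)=2; free=4−2=2
SNF(R) diag = [4, 4] → torsion [4, 4]

Answer: M ≅ ℤ^2 ⊕ ℤ/4 ⊕ ℤ/4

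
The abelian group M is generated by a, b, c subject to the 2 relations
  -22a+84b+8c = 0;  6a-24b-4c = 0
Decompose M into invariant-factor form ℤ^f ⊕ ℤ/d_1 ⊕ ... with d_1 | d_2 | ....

Answer: M ≅ ℤ^1 ⊕ ℤ/2 ⊕ ℤ/4

Derivation:
rank_ℚ(R)=2; free=3−2=1
SNF(R) diag = [2, 4] → torsion [2, 4]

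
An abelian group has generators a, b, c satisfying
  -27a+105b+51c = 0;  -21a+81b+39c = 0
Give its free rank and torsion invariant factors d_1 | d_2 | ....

Answer: M ≅ ℤ^1 ⊕ ℤ/3 ⊕ ℤ/6

Derivation:
rank_ℚ(R)=2; free=3−2=1
SNF(R) diag = [3, 6] → torsion [3, 6]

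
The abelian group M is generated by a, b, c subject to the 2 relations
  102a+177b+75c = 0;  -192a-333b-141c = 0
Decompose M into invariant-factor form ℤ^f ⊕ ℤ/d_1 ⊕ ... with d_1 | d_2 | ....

Answer: M ≅ ℤ^1 ⊕ ℤ/3 ⊕ ℤ/6

Derivation:
rank_ℚ(R)=2; free=3−2=1
SNF(R) diag = [3, 6] → torsion [3, 6]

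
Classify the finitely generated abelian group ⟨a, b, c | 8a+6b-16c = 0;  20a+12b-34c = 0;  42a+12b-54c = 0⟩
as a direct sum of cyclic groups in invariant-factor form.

Answer: M ≅ ℤ/2 ⊕ ℤ/6 ⊕ ℤ/18

Derivation:
rank_ℚ(R)=3; free=3−3=0
SNF(R) diag = [2, 6, 18] → torsion [2, 6, 18]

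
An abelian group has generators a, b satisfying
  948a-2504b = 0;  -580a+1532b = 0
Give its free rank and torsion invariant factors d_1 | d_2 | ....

Answer: M ≅ ℤ/4 ⊕ ℤ/4

Derivation:
rank_ℚ(R)=2; free=2−2=0
SNF(R) diag = [4, 4] → torsion [4, 4]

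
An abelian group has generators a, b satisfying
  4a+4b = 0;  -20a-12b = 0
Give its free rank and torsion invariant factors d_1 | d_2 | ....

Answer: M ≅ ℤ/4 ⊕ ℤ/8

Derivation:
rank_ℚ(R)=2; free=2−2=0
SNF(R) diag = [4, 8] → torsion [4, 8]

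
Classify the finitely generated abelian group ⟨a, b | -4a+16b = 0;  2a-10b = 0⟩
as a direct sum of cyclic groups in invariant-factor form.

rank_ℚ(R)=2; free=2−2=0
SNF(R) diag = [2, 4] → torsion [2, 4]

Answer: M ≅ ℤ/2 ⊕ ℤ/4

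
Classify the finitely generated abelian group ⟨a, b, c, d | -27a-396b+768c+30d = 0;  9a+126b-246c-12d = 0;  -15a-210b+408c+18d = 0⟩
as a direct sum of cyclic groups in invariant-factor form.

rank_ℚ(R)=3; free=4−3=1
SNF(R) diag = [3, 6, 18] → torsion [3, 6, 18]

Answer: M ≅ ℤ^1 ⊕ ℤ/3 ⊕ ℤ/6 ⊕ ℤ/18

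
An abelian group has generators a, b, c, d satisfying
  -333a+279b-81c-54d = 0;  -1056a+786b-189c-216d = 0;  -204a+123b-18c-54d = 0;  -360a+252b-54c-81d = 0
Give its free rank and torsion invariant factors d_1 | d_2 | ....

rank_ℚ(R)=4; free=4−4=0
SNF(R) diag = [3, 9, 27, 27] → torsion [3, 9, 27, 27]

Answer: M ≅ ℤ/3 ⊕ ℤ/9 ⊕ ℤ/27 ⊕ ℤ/27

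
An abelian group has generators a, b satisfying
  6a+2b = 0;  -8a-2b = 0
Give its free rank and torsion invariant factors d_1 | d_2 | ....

rank_ℚ(R)=2; free=2−2=0
SNF(R) diag = [2, 2] → torsion [2, 2]

Answer: M ≅ ℤ/2 ⊕ ℤ/2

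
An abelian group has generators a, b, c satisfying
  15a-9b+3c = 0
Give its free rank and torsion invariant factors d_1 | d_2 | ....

Answer: M ≅ ℤ^2 ⊕ ℤ/3

Derivation:
rank_ℚ(R)=1; free=3−1=2
SNF(R) diag = [3] → torsion [3]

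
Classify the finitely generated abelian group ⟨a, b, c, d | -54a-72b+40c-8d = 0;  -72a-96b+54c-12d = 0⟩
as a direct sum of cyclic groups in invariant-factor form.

rank_ℚ(R)=2; free=4−2=2
SNF(R) diag = [2, 6] → torsion [2, 6]

Answer: M ≅ ℤ^2 ⊕ ℤ/2 ⊕ ℤ/6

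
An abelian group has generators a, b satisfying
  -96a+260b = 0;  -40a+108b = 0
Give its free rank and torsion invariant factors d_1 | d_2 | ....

rank_ℚ(R)=2; free=2−2=0
SNF(R) diag = [4, 8] → torsion [4, 8]

Answer: M ≅ ℤ/4 ⊕ ℤ/8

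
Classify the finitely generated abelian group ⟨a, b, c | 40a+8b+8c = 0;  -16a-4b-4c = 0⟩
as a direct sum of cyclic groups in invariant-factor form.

Answer: M ≅ ℤ^1 ⊕ ℤ/4 ⊕ ℤ/8

Derivation:
rank_ℚ(R)=2; free=3−2=1
SNF(R) diag = [4, 8] → torsion [4, 8]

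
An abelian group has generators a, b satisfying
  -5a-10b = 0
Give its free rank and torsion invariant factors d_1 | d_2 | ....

Answer: M ≅ ℤ^1 ⊕ ℤ/5

Derivation:
rank_ℚ(R)=1; free=2−1=1
SNF(R) diag = [5] → torsion [5]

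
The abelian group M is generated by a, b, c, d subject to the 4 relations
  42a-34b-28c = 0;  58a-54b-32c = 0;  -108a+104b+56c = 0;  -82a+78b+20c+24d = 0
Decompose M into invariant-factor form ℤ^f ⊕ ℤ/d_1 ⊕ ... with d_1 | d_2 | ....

Answer: M ≅ ℤ/2 ⊕ ℤ/4 ⊕ ℤ/12 ⊕ ℤ/24

Derivation:
rank_ℚ(R)=4; free=4−4=0
SNF(R) diag = [2, 4, 12, 24] → torsion [2, 4, 12, 24]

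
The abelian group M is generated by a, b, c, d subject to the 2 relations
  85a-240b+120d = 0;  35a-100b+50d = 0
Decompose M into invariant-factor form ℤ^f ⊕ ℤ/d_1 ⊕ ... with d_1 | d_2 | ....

rank_ℚ(R)=2; free=4−2=2
SNF(R) diag = [5, 10] → torsion [5, 10]

Answer: M ≅ ℤ^2 ⊕ ℤ/5 ⊕ ℤ/10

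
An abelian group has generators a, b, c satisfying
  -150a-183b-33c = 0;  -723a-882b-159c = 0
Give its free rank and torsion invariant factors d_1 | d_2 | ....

Answer: M ≅ ℤ^1 ⊕ ℤ/3 ⊕ ℤ/3

Derivation:
rank_ℚ(R)=2; free=3−2=1
SNF(R) diag = [3, 3] → torsion [3, 3]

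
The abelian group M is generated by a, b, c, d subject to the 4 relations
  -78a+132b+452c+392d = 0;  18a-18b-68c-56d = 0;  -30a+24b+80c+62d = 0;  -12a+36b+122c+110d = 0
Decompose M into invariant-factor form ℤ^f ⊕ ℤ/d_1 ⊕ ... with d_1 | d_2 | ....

Answer: M ≅ ℤ/2 ⊕ ℤ/6 ⊕ ℤ/6 ⊕ ℤ/6

Derivation:
rank_ℚ(R)=4; free=4−4=0
SNF(R) diag = [2, 6, 6, 6] → torsion [2, 6, 6, 6]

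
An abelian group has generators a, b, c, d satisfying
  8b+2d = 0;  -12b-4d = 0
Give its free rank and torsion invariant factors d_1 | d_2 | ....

Answer: M ≅ ℤ^2 ⊕ ℤ/2 ⊕ ℤ/4

Derivation:
rank_ℚ(R)=2; free=4−2=2
SNF(R) diag = [2, 4] → torsion [2, 4]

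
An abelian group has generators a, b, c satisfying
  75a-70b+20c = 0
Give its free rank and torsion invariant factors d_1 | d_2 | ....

Answer: M ≅ ℤ^2 ⊕ ℤ/5

Derivation:
rank_ℚ(R)=1; free=3−1=2
SNF(R) diag = [5] → torsion [5]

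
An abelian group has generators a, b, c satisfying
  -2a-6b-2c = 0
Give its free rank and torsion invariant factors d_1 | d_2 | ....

Answer: M ≅ ℤ^2 ⊕ ℤ/2

Derivation:
rank_ℚ(R)=1; free=3−1=2
SNF(R) diag = [2] → torsion [2]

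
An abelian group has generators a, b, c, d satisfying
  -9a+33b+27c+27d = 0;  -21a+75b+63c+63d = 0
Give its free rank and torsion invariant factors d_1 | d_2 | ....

Answer: M ≅ ℤ^2 ⊕ ℤ/3 ⊕ ℤ/6

Derivation:
rank_ℚ(R)=2; free=4−2=2
SNF(R) diag = [3, 6] → torsion [3, 6]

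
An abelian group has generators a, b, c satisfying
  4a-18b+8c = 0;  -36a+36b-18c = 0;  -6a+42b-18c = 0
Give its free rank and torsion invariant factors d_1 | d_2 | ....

Answer: M ≅ ℤ/2 ⊕ ℤ/6 ⊕ ℤ/18

Derivation:
rank_ℚ(R)=3; free=3−3=0
SNF(R) diag = [2, 6, 18] → torsion [2, 6, 18]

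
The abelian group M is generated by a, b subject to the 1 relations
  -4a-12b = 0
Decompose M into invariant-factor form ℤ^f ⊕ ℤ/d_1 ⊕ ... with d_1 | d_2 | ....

Answer: M ≅ ℤ^1 ⊕ ℤ/4

Derivation:
rank_ℚ(R)=1; free=2−1=1
SNF(R) diag = [4] → torsion [4]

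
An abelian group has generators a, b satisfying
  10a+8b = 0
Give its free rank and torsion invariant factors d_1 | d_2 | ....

rank_ℚ(R)=1; free=2−1=1
SNF(R) diag = [2] → torsion [2]

Answer: M ≅ ℤ^1 ⊕ ℤ/2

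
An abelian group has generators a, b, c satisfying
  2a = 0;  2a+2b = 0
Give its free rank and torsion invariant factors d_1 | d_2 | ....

Answer: M ≅ ℤ^1 ⊕ ℤ/2 ⊕ ℤ/2

Derivation:
rank_ℚ(R)=2; free=3−2=1
SNF(R) diag = [2, 2] → torsion [2, 2]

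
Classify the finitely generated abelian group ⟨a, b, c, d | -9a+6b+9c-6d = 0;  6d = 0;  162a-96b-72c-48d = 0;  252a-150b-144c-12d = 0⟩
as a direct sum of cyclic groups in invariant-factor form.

Answer: M ≅ ℤ/3 ⊕ ℤ/6 ⊕ ℤ/18 ⊕ ℤ/54

Derivation:
rank_ℚ(R)=4; free=4−4=0
SNF(R) diag = [3, 6, 18, 54] → torsion [3, 6, 18, 54]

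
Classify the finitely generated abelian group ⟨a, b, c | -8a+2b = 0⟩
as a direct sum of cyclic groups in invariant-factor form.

Answer: M ≅ ℤ^2 ⊕ ℤ/2

Derivation:
rank_ℚ(R)=1; free=3−1=2
SNF(R) diag = [2] → torsion [2]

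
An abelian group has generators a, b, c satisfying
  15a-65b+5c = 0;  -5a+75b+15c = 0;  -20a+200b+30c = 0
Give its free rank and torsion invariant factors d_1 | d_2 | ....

Answer: M ≅ ℤ/5 ⊕ ℤ/10 ⊕ ℤ/20

Derivation:
rank_ℚ(R)=3; free=3−3=0
SNF(R) diag = [5, 10, 20] → torsion [5, 10, 20]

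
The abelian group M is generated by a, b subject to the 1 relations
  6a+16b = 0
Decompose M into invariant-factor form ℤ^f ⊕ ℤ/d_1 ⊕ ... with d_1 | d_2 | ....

rank_ℚ(R)=1; free=2−1=1
SNF(R) diag = [2] → torsion [2]

Answer: M ≅ ℤ^1 ⊕ ℤ/2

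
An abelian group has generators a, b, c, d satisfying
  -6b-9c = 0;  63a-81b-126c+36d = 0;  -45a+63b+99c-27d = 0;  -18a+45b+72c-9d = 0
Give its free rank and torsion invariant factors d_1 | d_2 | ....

Answer: M ≅ ℤ/3 ⊕ ℤ/9 ⊕ ℤ/9 ⊕ ℤ/9

Derivation:
rank_ℚ(R)=4; free=4−4=0
SNF(R) diag = [3, 9, 9, 9] → torsion [3, 9, 9, 9]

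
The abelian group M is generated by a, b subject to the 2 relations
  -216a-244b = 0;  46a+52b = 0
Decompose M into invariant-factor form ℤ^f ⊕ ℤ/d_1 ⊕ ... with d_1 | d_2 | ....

rank_ℚ(R)=2; free=2−2=0
SNF(R) diag = [2, 4] → torsion [2, 4]

Answer: M ≅ ℤ/2 ⊕ ℤ/4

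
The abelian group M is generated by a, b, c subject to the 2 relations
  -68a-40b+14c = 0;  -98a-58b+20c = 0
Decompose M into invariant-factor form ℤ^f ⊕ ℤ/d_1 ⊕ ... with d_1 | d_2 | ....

rank_ℚ(R)=2; free=3−2=1
SNF(R) diag = [2, 6] → torsion [2, 6]

Answer: M ≅ ℤ^1 ⊕ ℤ/2 ⊕ ℤ/6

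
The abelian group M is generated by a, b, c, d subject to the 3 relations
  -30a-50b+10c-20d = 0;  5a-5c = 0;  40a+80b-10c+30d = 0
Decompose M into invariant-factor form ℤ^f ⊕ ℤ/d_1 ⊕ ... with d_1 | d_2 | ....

rank_ℚ(R)=3; free=4−3=1
SNF(R) diag = [5, 10, 10] → torsion [5, 10, 10]

Answer: M ≅ ℤ^1 ⊕ ℤ/5 ⊕ ℤ/10 ⊕ ℤ/10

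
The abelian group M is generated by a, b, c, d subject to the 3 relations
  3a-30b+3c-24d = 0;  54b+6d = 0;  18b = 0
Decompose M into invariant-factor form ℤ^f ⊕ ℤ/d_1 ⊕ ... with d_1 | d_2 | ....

rank_ℚ(R)=3; free=4−3=1
SNF(R) diag = [3, 6, 18] → torsion [3, 6, 18]

Answer: M ≅ ℤ^1 ⊕ ℤ/3 ⊕ ℤ/6 ⊕ ℤ/18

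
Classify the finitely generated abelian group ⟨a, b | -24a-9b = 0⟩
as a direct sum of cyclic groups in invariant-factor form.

rank_ℚ(R)=1; free=2−1=1
SNF(R) diag = [3] → torsion [3]

Answer: M ≅ ℤ^1 ⊕ ℤ/3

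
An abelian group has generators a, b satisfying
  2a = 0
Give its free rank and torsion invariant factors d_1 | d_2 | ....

Answer: M ≅ ℤ^1 ⊕ ℤ/2

Derivation:
rank_ℚ(R)=1; free=2−1=1
SNF(R) diag = [2] → torsion [2]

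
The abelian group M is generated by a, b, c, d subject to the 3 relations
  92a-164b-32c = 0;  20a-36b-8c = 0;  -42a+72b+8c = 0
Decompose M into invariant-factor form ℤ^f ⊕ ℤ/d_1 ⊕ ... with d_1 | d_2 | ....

rank_ℚ(R)=3; free=4−3=1
SNF(R) diag = [2, 4, 8] → torsion [2, 4, 8]

Answer: M ≅ ℤ^1 ⊕ ℤ/2 ⊕ ℤ/4 ⊕ ℤ/8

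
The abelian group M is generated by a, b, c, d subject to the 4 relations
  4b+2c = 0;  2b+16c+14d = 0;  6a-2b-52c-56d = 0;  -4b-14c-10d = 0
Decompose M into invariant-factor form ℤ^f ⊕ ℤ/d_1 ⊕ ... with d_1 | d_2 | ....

Answer: M ≅ ℤ/2 ⊕ ℤ/2 ⊕ ℤ/6 ⊕ ℤ/18

Derivation:
rank_ℚ(R)=4; free=4−4=0
SNF(R) diag = [2, 2, 6, 18] → torsion [2, 2, 6, 18]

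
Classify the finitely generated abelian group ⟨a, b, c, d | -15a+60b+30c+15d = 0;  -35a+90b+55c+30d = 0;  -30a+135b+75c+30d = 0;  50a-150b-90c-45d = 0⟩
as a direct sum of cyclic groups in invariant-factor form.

Answer: M ≅ ℤ/5 ⊕ ℤ/5 ⊕ ℤ/15 ⊕ ℤ/15

Derivation:
rank_ℚ(R)=4; free=4−4=0
SNF(R) diag = [5, 5, 15, 15] → torsion [5, 5, 15, 15]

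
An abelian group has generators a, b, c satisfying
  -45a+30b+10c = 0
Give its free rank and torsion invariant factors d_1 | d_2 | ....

Answer: M ≅ ℤ^2 ⊕ ℤ/5

Derivation:
rank_ℚ(R)=1; free=3−1=2
SNF(R) diag = [5] → torsion [5]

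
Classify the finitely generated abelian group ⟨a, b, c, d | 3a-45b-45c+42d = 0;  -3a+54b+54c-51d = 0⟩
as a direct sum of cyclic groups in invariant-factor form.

rank_ℚ(R)=2; free=4−2=2
SNF(R) diag = [3, 9] → torsion [3, 9]

Answer: M ≅ ℤ^2 ⊕ ℤ/3 ⊕ ℤ/9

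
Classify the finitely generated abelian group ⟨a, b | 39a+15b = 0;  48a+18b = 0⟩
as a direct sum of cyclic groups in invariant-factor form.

rank_ℚ(R)=2; free=2−2=0
SNF(R) diag = [3, 6] → torsion [3, 6]

Answer: M ≅ ℤ/3 ⊕ ℤ/6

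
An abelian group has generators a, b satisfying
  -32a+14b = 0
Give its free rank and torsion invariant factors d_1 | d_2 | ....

rank_ℚ(R)=1; free=2−1=1
SNF(R) diag = [2] → torsion [2]

Answer: M ≅ ℤ^1 ⊕ ℤ/2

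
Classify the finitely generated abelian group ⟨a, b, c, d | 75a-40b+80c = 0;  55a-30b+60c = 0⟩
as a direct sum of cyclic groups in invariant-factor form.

rank_ℚ(R)=2; free=4−2=2
SNF(R) diag = [5, 10] → torsion [5, 10]

Answer: M ≅ ℤ^2 ⊕ ℤ/5 ⊕ ℤ/10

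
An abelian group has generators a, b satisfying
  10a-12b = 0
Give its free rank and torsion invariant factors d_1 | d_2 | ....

Answer: M ≅ ℤ^1 ⊕ ℤ/2

Derivation:
rank_ℚ(R)=1; free=2−1=1
SNF(R) diag = [2] → torsion [2]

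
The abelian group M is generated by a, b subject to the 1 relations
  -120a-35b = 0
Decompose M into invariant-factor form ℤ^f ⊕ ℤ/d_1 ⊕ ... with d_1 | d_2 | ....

rank_ℚ(R)=1; free=2−1=1
SNF(R) diag = [5] → torsion [5]

Answer: M ≅ ℤ^1 ⊕ ℤ/5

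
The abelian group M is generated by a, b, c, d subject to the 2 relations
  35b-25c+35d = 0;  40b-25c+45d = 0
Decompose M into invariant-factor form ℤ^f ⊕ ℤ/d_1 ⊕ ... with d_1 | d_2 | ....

rank_ℚ(R)=2; free=4−2=2
SNF(R) diag = [5, 5] → torsion [5, 5]

Answer: M ≅ ℤ^2 ⊕ ℤ/5 ⊕ ℤ/5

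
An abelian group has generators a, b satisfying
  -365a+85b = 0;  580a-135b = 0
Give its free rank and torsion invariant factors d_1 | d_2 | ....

rank_ℚ(R)=2; free=2−2=0
SNF(R) diag = [5, 5] → torsion [5, 5]

Answer: M ≅ ℤ/5 ⊕ ℤ/5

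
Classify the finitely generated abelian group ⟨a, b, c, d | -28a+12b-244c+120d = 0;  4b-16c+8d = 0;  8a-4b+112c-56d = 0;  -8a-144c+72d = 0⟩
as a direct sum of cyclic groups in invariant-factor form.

rank_ℚ(R)=4; free=4−4=0
SNF(R) diag = [4, 4, 8, 24] → torsion [4, 4, 8, 24]

Answer: M ≅ ℤ/4 ⊕ ℤ/4 ⊕ ℤ/8 ⊕ ℤ/24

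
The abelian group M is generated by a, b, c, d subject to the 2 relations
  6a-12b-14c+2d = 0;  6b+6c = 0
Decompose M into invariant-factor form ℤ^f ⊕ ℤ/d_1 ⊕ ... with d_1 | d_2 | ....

rank_ℚ(R)=2; free=4−2=2
SNF(R) diag = [2, 6] → torsion [2, 6]

Answer: M ≅ ℤ^2 ⊕ ℤ/2 ⊕ ℤ/6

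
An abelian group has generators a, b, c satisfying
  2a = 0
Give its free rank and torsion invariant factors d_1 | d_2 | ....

Answer: M ≅ ℤ^2 ⊕ ℤ/2

Derivation:
rank_ℚ(R)=1; free=3−1=2
SNF(R) diag = [2] → torsion [2]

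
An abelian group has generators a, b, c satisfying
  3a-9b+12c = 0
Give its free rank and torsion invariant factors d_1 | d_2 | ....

Answer: M ≅ ℤ^2 ⊕ ℤ/3

Derivation:
rank_ℚ(R)=1; free=3−1=2
SNF(R) diag = [3] → torsion [3]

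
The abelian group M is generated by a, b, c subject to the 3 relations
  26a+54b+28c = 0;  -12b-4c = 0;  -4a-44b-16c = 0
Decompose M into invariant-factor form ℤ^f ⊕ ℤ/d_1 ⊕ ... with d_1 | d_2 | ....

rank_ℚ(R)=3; free=3−3=0
SNF(R) diag = [2, 4, 8] → torsion [2, 4, 8]

Answer: M ≅ ℤ/2 ⊕ ℤ/4 ⊕ ℤ/8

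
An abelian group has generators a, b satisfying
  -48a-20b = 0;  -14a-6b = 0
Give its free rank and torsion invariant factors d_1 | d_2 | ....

rank_ℚ(R)=2; free=2−2=0
SNF(R) diag = [2, 4] → torsion [2, 4]

Answer: M ≅ ℤ/2 ⊕ ℤ/4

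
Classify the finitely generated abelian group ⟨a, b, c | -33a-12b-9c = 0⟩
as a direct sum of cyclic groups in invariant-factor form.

Answer: M ≅ ℤ^2 ⊕ ℤ/3

Derivation:
rank_ℚ(R)=1; free=3−1=2
SNF(R) diag = [3] → torsion [3]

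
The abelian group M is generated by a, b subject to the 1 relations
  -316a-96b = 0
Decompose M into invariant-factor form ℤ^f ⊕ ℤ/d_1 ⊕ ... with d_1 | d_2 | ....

rank_ℚ(R)=1; free=2−1=1
SNF(R) diag = [4] → torsion [4]

Answer: M ≅ ℤ^1 ⊕ ℤ/4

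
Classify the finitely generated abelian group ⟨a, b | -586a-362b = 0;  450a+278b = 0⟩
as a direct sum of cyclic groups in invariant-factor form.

Answer: M ≅ ℤ/2 ⊕ ℤ/4

Derivation:
rank_ℚ(R)=2; free=2−2=0
SNF(R) diag = [2, 4] → torsion [2, 4]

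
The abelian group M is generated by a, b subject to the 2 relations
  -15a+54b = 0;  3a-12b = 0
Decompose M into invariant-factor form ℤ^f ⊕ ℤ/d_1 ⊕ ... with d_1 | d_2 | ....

Answer: M ≅ ℤ/3 ⊕ ℤ/6

Derivation:
rank_ℚ(R)=2; free=2−2=0
SNF(R) diag = [3, 6] → torsion [3, 6]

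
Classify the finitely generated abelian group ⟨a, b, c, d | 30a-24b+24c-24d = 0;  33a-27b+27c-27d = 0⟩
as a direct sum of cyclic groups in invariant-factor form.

rank_ℚ(R)=2; free=4−2=2
SNF(R) diag = [3, 6] → torsion [3, 6]

Answer: M ≅ ℤ^2 ⊕ ℤ/3 ⊕ ℤ/6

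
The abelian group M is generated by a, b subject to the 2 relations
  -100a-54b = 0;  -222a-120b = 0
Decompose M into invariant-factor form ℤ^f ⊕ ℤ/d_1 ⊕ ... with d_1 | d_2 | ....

Answer: M ≅ ℤ/2 ⊕ ℤ/6

Derivation:
rank_ℚ(R)=2; free=2−2=0
SNF(R) diag = [2, 6] → torsion [2, 6]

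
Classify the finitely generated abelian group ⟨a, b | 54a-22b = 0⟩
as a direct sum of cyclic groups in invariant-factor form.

rank_ℚ(R)=1; free=2−1=1
SNF(R) diag = [2] → torsion [2]

Answer: M ≅ ℤ^1 ⊕ ℤ/2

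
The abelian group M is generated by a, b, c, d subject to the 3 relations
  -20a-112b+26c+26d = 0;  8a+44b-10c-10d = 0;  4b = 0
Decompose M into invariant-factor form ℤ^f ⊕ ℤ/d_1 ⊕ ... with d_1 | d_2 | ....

rank_ℚ(R)=3; free=4−3=1
SNF(R) diag = [2, 4, 4] → torsion [2, 4, 4]

Answer: M ≅ ℤ^1 ⊕ ℤ/2 ⊕ ℤ/4 ⊕ ℤ/4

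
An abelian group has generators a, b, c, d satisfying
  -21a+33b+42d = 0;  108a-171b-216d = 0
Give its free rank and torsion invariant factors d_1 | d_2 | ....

Answer: M ≅ ℤ^2 ⊕ ℤ/3 ⊕ ℤ/9

Derivation:
rank_ℚ(R)=2; free=4−2=2
SNF(R) diag = [3, 9] → torsion [3, 9]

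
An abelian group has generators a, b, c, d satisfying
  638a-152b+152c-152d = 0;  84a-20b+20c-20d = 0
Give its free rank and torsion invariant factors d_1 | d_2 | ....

Answer: M ≅ ℤ^2 ⊕ ℤ/2 ⊕ ℤ/4

Derivation:
rank_ℚ(R)=2; free=4−2=2
SNF(R) diag = [2, 4] → torsion [2, 4]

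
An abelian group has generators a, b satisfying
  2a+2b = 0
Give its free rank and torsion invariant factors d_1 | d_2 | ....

rank_ℚ(R)=1; free=2−1=1
SNF(R) diag = [2] → torsion [2]

Answer: M ≅ ℤ^1 ⊕ ℤ/2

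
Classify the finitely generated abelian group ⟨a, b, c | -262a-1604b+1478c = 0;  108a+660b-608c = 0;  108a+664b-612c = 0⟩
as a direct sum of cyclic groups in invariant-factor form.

Answer: M ≅ ℤ/2 ⊕ ℤ/4 ⊕ ℤ/8

Derivation:
rank_ℚ(R)=3; free=3−3=0
SNF(R) diag = [2, 4, 8] → torsion [2, 4, 8]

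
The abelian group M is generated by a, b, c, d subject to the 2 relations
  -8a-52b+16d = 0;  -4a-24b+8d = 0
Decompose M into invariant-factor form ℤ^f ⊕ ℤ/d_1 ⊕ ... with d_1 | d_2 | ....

Answer: M ≅ ℤ^2 ⊕ ℤ/4 ⊕ ℤ/4

Derivation:
rank_ℚ(R)=2; free=4−2=2
SNF(R) diag = [4, 4] → torsion [4, 4]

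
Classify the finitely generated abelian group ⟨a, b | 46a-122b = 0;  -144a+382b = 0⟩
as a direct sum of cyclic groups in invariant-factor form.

Answer: M ≅ ℤ/2 ⊕ ℤ/2

Derivation:
rank_ℚ(R)=2; free=2−2=0
SNF(R) diag = [2, 2] → torsion [2, 2]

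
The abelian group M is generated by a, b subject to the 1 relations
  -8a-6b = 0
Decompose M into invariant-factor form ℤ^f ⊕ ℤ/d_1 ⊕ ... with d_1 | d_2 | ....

Answer: M ≅ ℤ^1 ⊕ ℤ/2

Derivation:
rank_ℚ(R)=1; free=2−1=1
SNF(R) diag = [2] → torsion [2]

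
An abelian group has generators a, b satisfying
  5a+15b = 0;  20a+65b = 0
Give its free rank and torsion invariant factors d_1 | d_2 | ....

rank_ℚ(R)=2; free=2−2=0
SNF(R) diag = [5, 5] → torsion [5, 5]

Answer: M ≅ ℤ/5 ⊕ ℤ/5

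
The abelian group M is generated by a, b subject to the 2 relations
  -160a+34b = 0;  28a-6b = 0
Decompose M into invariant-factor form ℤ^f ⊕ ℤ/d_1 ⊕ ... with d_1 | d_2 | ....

Answer: M ≅ ℤ/2 ⊕ ℤ/4

Derivation:
rank_ℚ(R)=2; free=2−2=0
SNF(R) diag = [2, 4] → torsion [2, 4]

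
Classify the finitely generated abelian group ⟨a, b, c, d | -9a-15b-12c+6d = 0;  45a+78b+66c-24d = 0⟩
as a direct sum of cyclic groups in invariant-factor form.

rank_ℚ(R)=2; free=4−2=2
SNF(R) diag = [3, 9] → torsion [3, 9]

Answer: M ≅ ℤ^2 ⊕ ℤ/3 ⊕ ℤ/9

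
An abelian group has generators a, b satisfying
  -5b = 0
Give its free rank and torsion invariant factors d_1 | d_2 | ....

rank_ℚ(R)=1; free=2−1=1
SNF(R) diag = [5] → torsion [5]

Answer: M ≅ ℤ^1 ⊕ ℤ/5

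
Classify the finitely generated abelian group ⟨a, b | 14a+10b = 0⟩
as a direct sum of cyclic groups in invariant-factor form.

Answer: M ≅ ℤ^1 ⊕ ℤ/2

Derivation:
rank_ℚ(R)=1; free=2−1=1
SNF(R) diag = [2] → torsion [2]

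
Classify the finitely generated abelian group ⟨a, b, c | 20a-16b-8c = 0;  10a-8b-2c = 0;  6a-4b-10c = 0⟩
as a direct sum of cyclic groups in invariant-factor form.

rank_ℚ(R)=3; free=3−3=0
SNF(R) diag = [2, 4, 4] → torsion [2, 4, 4]

Answer: M ≅ ℤ/2 ⊕ ℤ/4 ⊕ ℤ/4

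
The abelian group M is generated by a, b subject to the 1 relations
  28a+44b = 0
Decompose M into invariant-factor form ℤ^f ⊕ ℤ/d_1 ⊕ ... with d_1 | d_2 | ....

rank_ℚ(R)=1; free=2−1=1
SNF(R) diag = [4] → torsion [4]

Answer: M ≅ ℤ^1 ⊕ ℤ/4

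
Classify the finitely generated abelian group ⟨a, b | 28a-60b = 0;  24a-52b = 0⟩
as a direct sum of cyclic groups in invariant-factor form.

rank_ℚ(R)=2; free=2−2=0
SNF(R) diag = [4, 4] → torsion [4, 4]

Answer: M ≅ ℤ/4 ⊕ ℤ/4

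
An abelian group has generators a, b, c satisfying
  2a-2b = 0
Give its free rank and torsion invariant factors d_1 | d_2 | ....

rank_ℚ(R)=1; free=3−1=2
SNF(R) diag = [2] → torsion [2]

Answer: M ≅ ℤ^2 ⊕ ℤ/2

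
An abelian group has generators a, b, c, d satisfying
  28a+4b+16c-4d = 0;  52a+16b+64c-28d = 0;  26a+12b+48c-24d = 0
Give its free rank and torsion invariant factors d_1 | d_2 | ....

Answer: M ≅ ℤ^1 ⊕ ℤ/2 ⊕ ℤ/4 ⊕ ℤ/12

Derivation:
rank_ℚ(R)=3; free=4−3=1
SNF(R) diag = [2, 4, 12] → torsion [2, 4, 12]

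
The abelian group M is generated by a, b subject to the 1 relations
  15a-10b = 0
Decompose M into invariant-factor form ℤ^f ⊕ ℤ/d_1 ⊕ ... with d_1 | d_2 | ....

Answer: M ≅ ℤ^1 ⊕ ℤ/5

Derivation:
rank_ℚ(R)=1; free=2−1=1
SNF(R) diag = [5] → torsion [5]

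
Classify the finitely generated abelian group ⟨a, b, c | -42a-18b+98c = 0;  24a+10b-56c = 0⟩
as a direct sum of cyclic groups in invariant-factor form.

rank_ℚ(R)=2; free=3−2=1
SNF(R) diag = [2, 2] → torsion [2, 2]

Answer: M ≅ ℤ^1 ⊕ ℤ/2 ⊕ ℤ/2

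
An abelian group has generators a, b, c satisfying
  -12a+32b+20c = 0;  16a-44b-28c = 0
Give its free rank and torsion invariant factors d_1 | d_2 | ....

rank_ℚ(R)=2; free=3−2=1
SNF(R) diag = [4, 4] → torsion [4, 4]

Answer: M ≅ ℤ^1 ⊕ ℤ/4 ⊕ ℤ/4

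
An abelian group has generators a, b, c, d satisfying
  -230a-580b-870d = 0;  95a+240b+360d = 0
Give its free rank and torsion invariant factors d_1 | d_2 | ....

rank_ℚ(R)=2; free=4−2=2
SNF(R) diag = [5, 10] → torsion [5, 10]

Answer: M ≅ ℤ^2 ⊕ ℤ/5 ⊕ ℤ/10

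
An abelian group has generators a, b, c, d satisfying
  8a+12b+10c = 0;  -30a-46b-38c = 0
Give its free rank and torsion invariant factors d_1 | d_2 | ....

rank_ℚ(R)=2; free=4−2=2
SNF(R) diag = [2, 2] → torsion [2, 2]

Answer: M ≅ ℤ^2 ⊕ ℤ/2 ⊕ ℤ/2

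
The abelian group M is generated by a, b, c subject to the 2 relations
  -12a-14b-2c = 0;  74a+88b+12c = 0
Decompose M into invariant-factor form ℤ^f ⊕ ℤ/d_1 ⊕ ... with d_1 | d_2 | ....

Answer: M ≅ ℤ^1 ⊕ ℤ/2 ⊕ ℤ/2

Derivation:
rank_ℚ(R)=2; free=3−2=1
SNF(R) diag = [2, 2] → torsion [2, 2]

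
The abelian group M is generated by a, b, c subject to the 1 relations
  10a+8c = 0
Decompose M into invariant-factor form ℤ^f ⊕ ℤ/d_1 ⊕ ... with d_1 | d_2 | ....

rank_ℚ(R)=1; free=3−1=2
SNF(R) diag = [2] → torsion [2]

Answer: M ≅ ℤ^2 ⊕ ℤ/2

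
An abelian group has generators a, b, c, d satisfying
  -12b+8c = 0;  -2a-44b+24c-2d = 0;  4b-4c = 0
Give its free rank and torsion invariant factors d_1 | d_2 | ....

Answer: M ≅ ℤ^1 ⊕ ℤ/2 ⊕ ℤ/4 ⊕ ℤ/4

Derivation:
rank_ℚ(R)=3; free=4−3=1
SNF(R) diag = [2, 4, 4] → torsion [2, 4, 4]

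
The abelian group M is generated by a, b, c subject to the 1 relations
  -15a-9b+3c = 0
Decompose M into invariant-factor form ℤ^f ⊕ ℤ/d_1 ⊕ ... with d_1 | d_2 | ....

Answer: M ≅ ℤ^2 ⊕ ℤ/3

Derivation:
rank_ℚ(R)=1; free=3−1=2
SNF(R) diag = [3] → torsion [3]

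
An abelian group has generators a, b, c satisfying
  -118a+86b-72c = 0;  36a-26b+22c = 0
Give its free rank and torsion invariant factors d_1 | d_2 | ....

Answer: M ≅ ℤ^1 ⊕ ℤ/2 ⊕ ℤ/2

Derivation:
rank_ℚ(R)=2; free=3−2=1
SNF(R) diag = [2, 2] → torsion [2, 2]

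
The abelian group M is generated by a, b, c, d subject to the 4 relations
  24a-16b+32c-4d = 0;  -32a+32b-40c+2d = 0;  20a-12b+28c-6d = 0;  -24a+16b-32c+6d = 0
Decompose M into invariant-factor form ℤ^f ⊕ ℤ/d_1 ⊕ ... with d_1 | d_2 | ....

Answer: M ≅ ℤ/2 ⊕ ℤ/4 ⊕ ℤ/8 ⊕ ℤ/8

Derivation:
rank_ℚ(R)=4; free=4−4=0
SNF(R) diag = [2, 4, 8, 8] → torsion [2, 4, 8, 8]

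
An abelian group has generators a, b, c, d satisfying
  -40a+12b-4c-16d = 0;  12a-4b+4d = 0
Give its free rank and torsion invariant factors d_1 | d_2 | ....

Answer: M ≅ ℤ^2 ⊕ ℤ/4 ⊕ ℤ/4

Derivation:
rank_ℚ(R)=2; free=4−2=2
SNF(R) diag = [4, 4] → torsion [4, 4]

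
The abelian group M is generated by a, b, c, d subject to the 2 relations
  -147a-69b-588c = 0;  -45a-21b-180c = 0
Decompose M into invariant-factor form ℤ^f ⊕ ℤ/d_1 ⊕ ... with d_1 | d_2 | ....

Answer: M ≅ ℤ^2 ⊕ ℤ/3 ⊕ ℤ/6

Derivation:
rank_ℚ(R)=2; free=4−2=2
SNF(R) diag = [3, 6] → torsion [3, 6]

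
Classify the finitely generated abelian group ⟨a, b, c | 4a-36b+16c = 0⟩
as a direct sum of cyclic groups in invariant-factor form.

Answer: M ≅ ℤ^2 ⊕ ℤ/4

Derivation:
rank_ℚ(R)=1; free=3−1=2
SNF(R) diag = [4] → torsion [4]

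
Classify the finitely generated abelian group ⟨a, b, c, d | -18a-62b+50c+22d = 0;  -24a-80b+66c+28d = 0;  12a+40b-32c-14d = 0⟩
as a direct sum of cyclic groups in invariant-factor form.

Answer: M ≅ ℤ^1 ⊕ ℤ/2 ⊕ ℤ/2 ⊕ ℤ/6

Derivation:
rank_ℚ(R)=3; free=4−3=1
SNF(R) diag = [2, 2, 6] → torsion [2, 2, 6]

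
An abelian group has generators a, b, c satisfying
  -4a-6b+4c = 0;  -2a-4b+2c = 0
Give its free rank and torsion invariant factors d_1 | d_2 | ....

rank_ℚ(R)=2; free=3−2=1
SNF(R) diag = [2, 2] → torsion [2, 2]

Answer: M ≅ ℤ^1 ⊕ ℤ/2 ⊕ ℤ/2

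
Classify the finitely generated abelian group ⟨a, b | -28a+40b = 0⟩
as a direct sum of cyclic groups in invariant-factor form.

Answer: M ≅ ℤ^1 ⊕ ℤ/4

Derivation:
rank_ℚ(R)=1; free=2−1=1
SNF(R) diag = [4] → torsion [4]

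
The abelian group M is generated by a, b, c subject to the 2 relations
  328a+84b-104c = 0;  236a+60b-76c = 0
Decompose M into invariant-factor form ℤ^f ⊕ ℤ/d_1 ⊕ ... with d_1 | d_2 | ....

rank_ℚ(R)=2; free=3−2=1
SNF(R) diag = [4, 12] → torsion [4, 12]

Answer: M ≅ ℤ^1 ⊕ ℤ/4 ⊕ ℤ/12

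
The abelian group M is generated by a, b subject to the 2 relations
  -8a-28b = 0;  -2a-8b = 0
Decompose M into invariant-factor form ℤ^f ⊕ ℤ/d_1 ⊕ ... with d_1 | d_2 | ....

Answer: M ≅ ℤ/2 ⊕ ℤ/4

Derivation:
rank_ℚ(R)=2; free=2−2=0
SNF(R) diag = [2, 4] → torsion [2, 4]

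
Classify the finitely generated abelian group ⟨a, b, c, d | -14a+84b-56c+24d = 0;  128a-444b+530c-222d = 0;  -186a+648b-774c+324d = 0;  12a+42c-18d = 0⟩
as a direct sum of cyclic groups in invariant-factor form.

Answer: M ≅ ℤ/2 ⊕ ℤ/6 ⊕ ℤ/18 ⊕ ℤ/36

Derivation:
rank_ℚ(R)=4; free=4−4=0
SNF(R) diag = [2, 6, 18, 36] → torsion [2, 6, 18, 36]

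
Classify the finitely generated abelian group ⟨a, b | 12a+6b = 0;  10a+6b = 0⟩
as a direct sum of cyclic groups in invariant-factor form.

rank_ℚ(R)=2; free=2−2=0
SNF(R) diag = [2, 6] → torsion [2, 6]

Answer: M ≅ ℤ/2 ⊕ ℤ/6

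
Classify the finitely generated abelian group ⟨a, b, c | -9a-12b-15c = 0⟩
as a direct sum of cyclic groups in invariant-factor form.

Answer: M ≅ ℤ^2 ⊕ ℤ/3

Derivation:
rank_ℚ(R)=1; free=3−1=2
SNF(R) diag = [3] → torsion [3]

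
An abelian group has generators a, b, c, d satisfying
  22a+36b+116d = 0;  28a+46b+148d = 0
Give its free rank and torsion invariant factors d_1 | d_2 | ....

rank_ℚ(R)=2; free=4−2=2
SNF(R) diag = [2, 2] → torsion [2, 2]

Answer: M ≅ ℤ^2 ⊕ ℤ/2 ⊕ ℤ/2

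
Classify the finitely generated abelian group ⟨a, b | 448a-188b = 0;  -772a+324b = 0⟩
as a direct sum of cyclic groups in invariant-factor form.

rank_ℚ(R)=2; free=2−2=0
SNF(R) diag = [4, 4] → torsion [4, 4]

Answer: M ≅ ℤ/4 ⊕ ℤ/4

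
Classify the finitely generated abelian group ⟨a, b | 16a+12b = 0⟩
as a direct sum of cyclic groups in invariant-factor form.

rank_ℚ(R)=1; free=2−1=1
SNF(R) diag = [4] → torsion [4]

Answer: M ≅ ℤ^1 ⊕ ℤ/4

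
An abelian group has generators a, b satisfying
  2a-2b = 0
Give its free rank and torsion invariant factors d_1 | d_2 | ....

Answer: M ≅ ℤ^1 ⊕ ℤ/2

Derivation:
rank_ℚ(R)=1; free=2−1=1
SNF(R) diag = [2] → torsion [2]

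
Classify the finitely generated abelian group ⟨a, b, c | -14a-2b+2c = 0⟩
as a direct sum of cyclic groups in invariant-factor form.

rank_ℚ(R)=1; free=3−1=2
SNF(R) diag = [2] → torsion [2]

Answer: M ≅ ℤ^2 ⊕ ℤ/2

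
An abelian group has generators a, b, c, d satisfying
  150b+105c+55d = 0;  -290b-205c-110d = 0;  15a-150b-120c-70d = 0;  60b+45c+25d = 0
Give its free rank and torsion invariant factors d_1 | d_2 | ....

Answer: M ≅ ℤ/5 ⊕ ℤ/5 ⊕ ℤ/15 ⊕ ℤ/30

Derivation:
rank_ℚ(R)=4; free=4−4=0
SNF(R) diag = [5, 5, 15, 30] → torsion [5, 5, 15, 30]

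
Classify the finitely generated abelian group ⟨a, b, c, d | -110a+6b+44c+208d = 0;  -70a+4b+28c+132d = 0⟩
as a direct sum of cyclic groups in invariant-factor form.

rank_ℚ(R)=2; free=4−2=2
SNF(R) diag = [2, 2] → torsion [2, 2]

Answer: M ≅ ℤ^2 ⊕ ℤ/2 ⊕ ℤ/2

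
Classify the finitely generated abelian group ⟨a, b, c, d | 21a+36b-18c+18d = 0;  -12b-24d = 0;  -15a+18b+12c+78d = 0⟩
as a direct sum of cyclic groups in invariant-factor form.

Answer: M ≅ ℤ^1 ⊕ ℤ/3 ⊕ ℤ/6 ⊕ ℤ/12

Derivation:
rank_ℚ(R)=3; free=4−3=1
SNF(R) diag = [3, 6, 12] → torsion [3, 6, 12]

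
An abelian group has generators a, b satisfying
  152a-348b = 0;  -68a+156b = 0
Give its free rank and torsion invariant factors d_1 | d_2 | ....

rank_ℚ(R)=2; free=2−2=0
SNF(R) diag = [4, 12] → torsion [4, 12]

Answer: M ≅ ℤ/4 ⊕ ℤ/12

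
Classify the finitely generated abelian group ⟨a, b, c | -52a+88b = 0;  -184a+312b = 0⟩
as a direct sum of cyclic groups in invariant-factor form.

rank_ℚ(R)=2; free=3−2=1
SNF(R) diag = [4, 8] → torsion [4, 8]

Answer: M ≅ ℤ^1 ⊕ ℤ/4 ⊕ ℤ/8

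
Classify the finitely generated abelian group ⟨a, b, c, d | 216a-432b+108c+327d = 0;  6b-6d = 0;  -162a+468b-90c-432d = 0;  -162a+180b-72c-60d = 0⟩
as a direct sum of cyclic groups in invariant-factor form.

rank_ℚ(R)=4; free=4−4=0
SNF(R) diag = [3, 6, 18, 54] → torsion [3, 6, 18, 54]

Answer: M ≅ ℤ/3 ⊕ ℤ/6 ⊕ ℤ/18 ⊕ ℤ/54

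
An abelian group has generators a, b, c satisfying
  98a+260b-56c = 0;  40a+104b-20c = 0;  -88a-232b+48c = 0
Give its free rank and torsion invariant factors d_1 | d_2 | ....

Answer: M ≅ ℤ/2 ⊕ ℤ/4 ⊕ ℤ/8

Derivation:
rank_ℚ(R)=3; free=3−3=0
SNF(R) diag = [2, 4, 8] → torsion [2, 4, 8]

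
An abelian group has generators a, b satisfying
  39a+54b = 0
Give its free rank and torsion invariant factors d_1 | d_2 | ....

rank_ℚ(R)=1; free=2−1=1
SNF(R) diag = [3] → torsion [3]

Answer: M ≅ ℤ^1 ⊕ ℤ/3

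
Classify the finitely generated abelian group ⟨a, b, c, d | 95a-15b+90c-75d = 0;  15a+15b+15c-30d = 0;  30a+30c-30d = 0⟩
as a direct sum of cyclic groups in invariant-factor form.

rank_ℚ(R)=3; free=4−3=1
SNF(R) diag = [5, 15, 30] → torsion [5, 15, 30]

Answer: M ≅ ℤ^1 ⊕ ℤ/5 ⊕ ℤ/15 ⊕ ℤ/30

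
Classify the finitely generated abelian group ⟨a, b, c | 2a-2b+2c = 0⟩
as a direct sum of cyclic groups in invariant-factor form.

rank_ℚ(R)=1; free=3−1=2
SNF(R) diag = [2] → torsion [2]

Answer: M ≅ ℤ^2 ⊕ ℤ/2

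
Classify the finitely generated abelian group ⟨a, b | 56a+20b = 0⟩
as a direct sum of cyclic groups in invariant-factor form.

rank_ℚ(R)=1; free=2−1=1
SNF(R) diag = [4] → torsion [4]

Answer: M ≅ ℤ^1 ⊕ ℤ/4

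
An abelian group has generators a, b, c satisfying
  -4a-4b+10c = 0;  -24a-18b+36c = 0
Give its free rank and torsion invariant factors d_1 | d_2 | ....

rank_ℚ(R)=2; free=3−2=1
SNF(R) diag = [2, 6] → torsion [2, 6]

Answer: M ≅ ℤ^1 ⊕ ℤ/2 ⊕ ℤ/6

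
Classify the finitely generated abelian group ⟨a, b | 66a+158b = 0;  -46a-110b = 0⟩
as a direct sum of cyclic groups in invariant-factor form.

rank_ℚ(R)=2; free=2−2=0
SNF(R) diag = [2, 4] → torsion [2, 4]

Answer: M ≅ ℤ/2 ⊕ ℤ/4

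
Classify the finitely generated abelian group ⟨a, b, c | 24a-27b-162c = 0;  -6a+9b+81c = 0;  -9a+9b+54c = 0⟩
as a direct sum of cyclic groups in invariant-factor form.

Answer: M ≅ ℤ/3 ⊕ ℤ/9 ⊕ ℤ/27

Derivation:
rank_ℚ(R)=3; free=3−3=0
SNF(R) diag = [3, 9, 27] → torsion [3, 9, 27]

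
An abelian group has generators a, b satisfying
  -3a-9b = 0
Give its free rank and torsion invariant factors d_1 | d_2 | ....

Answer: M ≅ ℤ^1 ⊕ ℤ/3

Derivation:
rank_ℚ(R)=1; free=2−1=1
SNF(R) diag = [3] → torsion [3]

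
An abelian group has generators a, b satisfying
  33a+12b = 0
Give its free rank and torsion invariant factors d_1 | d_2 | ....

rank_ℚ(R)=1; free=2−1=1
SNF(R) diag = [3] → torsion [3]

Answer: M ≅ ℤ^1 ⊕ ℤ/3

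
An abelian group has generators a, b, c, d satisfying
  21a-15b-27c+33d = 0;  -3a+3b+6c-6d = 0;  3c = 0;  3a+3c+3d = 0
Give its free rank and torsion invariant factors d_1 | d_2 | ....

rank_ℚ(R)=4; free=4−4=0
SNF(R) diag = [3, 3, 3, 3] → torsion [3, 3, 3, 3]

Answer: M ≅ ℤ/3 ⊕ ℤ/3 ⊕ ℤ/3 ⊕ ℤ/3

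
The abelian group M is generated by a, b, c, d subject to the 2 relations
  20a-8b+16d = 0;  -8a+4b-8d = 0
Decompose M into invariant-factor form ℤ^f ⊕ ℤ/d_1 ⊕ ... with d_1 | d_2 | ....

Answer: M ≅ ℤ^2 ⊕ ℤ/4 ⊕ ℤ/4

Derivation:
rank_ℚ(R)=2; free=4−2=2
SNF(R) diag = [4, 4] → torsion [4, 4]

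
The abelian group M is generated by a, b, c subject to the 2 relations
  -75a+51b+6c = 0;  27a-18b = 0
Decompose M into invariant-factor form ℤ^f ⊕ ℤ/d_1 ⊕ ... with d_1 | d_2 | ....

rank_ℚ(R)=2; free=3−2=1
SNF(R) diag = [3, 9] → torsion [3, 9]

Answer: M ≅ ℤ^1 ⊕ ℤ/3 ⊕ ℤ/9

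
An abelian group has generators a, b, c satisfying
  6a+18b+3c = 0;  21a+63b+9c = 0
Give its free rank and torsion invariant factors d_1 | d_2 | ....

rank_ℚ(R)=2; free=3−2=1
SNF(R) diag = [3, 3] → torsion [3, 3]

Answer: M ≅ ℤ^1 ⊕ ℤ/3 ⊕ ℤ/3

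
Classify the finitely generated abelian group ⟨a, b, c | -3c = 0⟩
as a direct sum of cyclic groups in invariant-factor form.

Answer: M ≅ ℤ^2 ⊕ ℤ/3

Derivation:
rank_ℚ(R)=1; free=3−1=2
SNF(R) diag = [3] → torsion [3]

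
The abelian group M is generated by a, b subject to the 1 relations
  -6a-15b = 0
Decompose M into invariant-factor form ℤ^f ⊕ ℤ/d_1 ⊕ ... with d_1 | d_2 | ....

Answer: M ≅ ℤ^1 ⊕ ℤ/3

Derivation:
rank_ℚ(R)=1; free=2−1=1
SNF(R) diag = [3] → torsion [3]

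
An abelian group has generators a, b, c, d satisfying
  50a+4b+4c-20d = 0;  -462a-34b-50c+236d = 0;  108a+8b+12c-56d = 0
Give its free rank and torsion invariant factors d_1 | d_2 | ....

Answer: M ≅ ℤ^1 ⊕ ℤ/2 ⊕ ℤ/2 ⊕ ℤ/4

Derivation:
rank_ℚ(R)=3; free=4−3=1
SNF(R) diag = [2, 2, 4] → torsion [2, 2, 4]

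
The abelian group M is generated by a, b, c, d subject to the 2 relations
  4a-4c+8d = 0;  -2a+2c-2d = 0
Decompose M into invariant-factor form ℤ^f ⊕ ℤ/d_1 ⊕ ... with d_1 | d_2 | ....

rank_ℚ(R)=2; free=4−2=2
SNF(R) diag = [2, 4] → torsion [2, 4]

Answer: M ≅ ℤ^2 ⊕ ℤ/2 ⊕ ℤ/4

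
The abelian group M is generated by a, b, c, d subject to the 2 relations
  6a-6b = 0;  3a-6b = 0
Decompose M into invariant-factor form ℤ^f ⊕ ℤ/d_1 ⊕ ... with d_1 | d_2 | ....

Answer: M ≅ ℤ^2 ⊕ ℤ/3 ⊕ ℤ/6

Derivation:
rank_ℚ(R)=2; free=4−2=2
SNF(R) diag = [3, 6] → torsion [3, 6]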